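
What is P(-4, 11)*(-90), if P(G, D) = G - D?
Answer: 1350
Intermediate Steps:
P(-4, 11)*(-90) = (-4 - 1*11)*(-90) = (-4 - 11)*(-90) = -15*(-90) = 1350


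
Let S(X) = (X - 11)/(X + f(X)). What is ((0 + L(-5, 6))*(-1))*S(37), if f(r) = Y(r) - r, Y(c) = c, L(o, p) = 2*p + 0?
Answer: -312/37 ≈ -8.4324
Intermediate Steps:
L(o, p) = 2*p
f(r) = 0 (f(r) = r - r = 0)
S(X) = (-11 + X)/X (S(X) = (X - 11)/(X + 0) = (-11 + X)/X)
((0 + L(-5, 6))*(-1))*S(37) = ((0 + 2*6)*(-1))*((-11 + 37)/37) = ((0 + 12)*(-1))*((1/37)*26) = (12*(-1))*(26/37) = -12*26/37 = -312/37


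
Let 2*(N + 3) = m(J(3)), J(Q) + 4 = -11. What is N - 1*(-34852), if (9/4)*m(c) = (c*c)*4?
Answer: 35049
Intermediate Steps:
J(Q) = -15 (J(Q) = -4 - 11 = -15)
m(c) = 16*c**2/9 (m(c) = 4*((c*c)*4)/9 = 4*(c**2*4)/9 = 4*(4*c**2)/9 = 16*c**2/9)
N = 197 (N = -3 + ((16/9)*(-15)**2)/2 = -3 + ((16/9)*225)/2 = -3 + (1/2)*400 = -3 + 200 = 197)
N - 1*(-34852) = 197 - 1*(-34852) = 197 + 34852 = 35049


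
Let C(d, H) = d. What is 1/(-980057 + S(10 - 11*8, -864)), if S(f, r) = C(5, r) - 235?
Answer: -1/980287 ≈ -1.0201e-6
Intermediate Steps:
S(f, r) = -230 (S(f, r) = 5 - 235 = -230)
1/(-980057 + S(10 - 11*8, -864)) = 1/(-980057 - 230) = 1/(-980287) = -1/980287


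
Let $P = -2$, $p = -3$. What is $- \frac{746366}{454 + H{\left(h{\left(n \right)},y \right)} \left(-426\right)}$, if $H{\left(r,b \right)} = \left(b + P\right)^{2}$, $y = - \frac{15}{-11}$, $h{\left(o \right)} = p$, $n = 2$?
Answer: $- \frac{45155143}{17030} \approx -2651.5$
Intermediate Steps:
$h{\left(o \right)} = -3$
$y = \frac{15}{11}$ ($y = \left(-15\right) \left(- \frac{1}{11}\right) = \frac{15}{11} \approx 1.3636$)
$H{\left(r,b \right)} = \left(-2 + b\right)^{2}$ ($H{\left(r,b \right)} = \left(b - 2\right)^{2} = \left(-2 + b\right)^{2}$)
$- \frac{746366}{454 + H{\left(h{\left(n \right)},y \right)} \left(-426\right)} = - \frac{746366}{454 + \left(-2 + \frac{15}{11}\right)^{2} \left(-426\right)} = - \frac{746366}{454 + \left(- \frac{7}{11}\right)^{2} \left(-426\right)} = - \frac{746366}{454 + \frac{49}{121} \left(-426\right)} = - \frac{746366}{454 - \frac{20874}{121}} = - \frac{746366}{\frac{34060}{121}} = \left(-746366\right) \frac{121}{34060} = - \frac{45155143}{17030}$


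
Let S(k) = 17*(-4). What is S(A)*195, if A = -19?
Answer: -13260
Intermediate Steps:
S(k) = -68
S(A)*195 = -68*195 = -13260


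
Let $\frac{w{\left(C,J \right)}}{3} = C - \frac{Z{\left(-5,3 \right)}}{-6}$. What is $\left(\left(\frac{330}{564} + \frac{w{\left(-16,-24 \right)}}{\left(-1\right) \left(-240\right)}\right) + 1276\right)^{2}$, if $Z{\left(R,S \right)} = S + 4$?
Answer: $\frac{829185254762929}{508953600} \approx 1.6292 \cdot 10^{6}$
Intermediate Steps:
$Z{\left(R,S \right)} = 4 + S$
$w{\left(C,J \right)} = \frac{7}{2} + 3 C$ ($w{\left(C,J \right)} = 3 \left(C - \frac{4 + 3}{-6}\right) = 3 \left(C - 7 \left(- \frac{1}{6}\right)\right) = 3 \left(C - - \frac{7}{6}\right) = 3 \left(C + \frac{7}{6}\right) = 3 \left(\frac{7}{6} + C\right) = \frac{7}{2} + 3 C$)
$\left(\left(\frac{330}{564} + \frac{w{\left(-16,-24 \right)}}{\left(-1\right) \left(-240\right)}\right) + 1276\right)^{2} = \left(\left(\frac{330}{564} + \frac{\frac{7}{2} + 3 \left(-16\right)}{\left(-1\right) \left(-240\right)}\right) + 1276\right)^{2} = \left(\left(330 \cdot \frac{1}{564} + \frac{\frac{7}{2} - 48}{240}\right) + 1276\right)^{2} = \left(\left(\frac{55}{94} - \frac{89}{480}\right) + 1276\right)^{2} = \left(\frac{9017}{22560} + 1276\right)^{2} = \left(\frac{28795577}{22560}\right)^{2} = \frac{829185254762929}{508953600}$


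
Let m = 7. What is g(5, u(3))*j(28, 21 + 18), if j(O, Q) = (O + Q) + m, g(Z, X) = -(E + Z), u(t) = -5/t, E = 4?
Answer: -666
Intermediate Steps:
g(Z, X) = -4 - Z (g(Z, X) = -(4 + Z) = -4 - Z)
j(O, Q) = 7 + O + Q (j(O, Q) = (O + Q) + 7 = 7 + O + Q)
g(5, u(3))*j(28, 21 + 18) = (-4 - 1*5)*(7 + 28 + (21 + 18)) = (-4 - 5)*(7 + 28 + 39) = -9*74 = -666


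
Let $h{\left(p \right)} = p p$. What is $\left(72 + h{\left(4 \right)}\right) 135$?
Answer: $11880$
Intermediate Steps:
$h{\left(p \right)} = p^{2}$
$\left(72 + h{\left(4 \right)}\right) 135 = \left(72 + 4^{2}\right) 135 = \left(72 + 16\right) 135 = 88 \cdot 135 = 11880$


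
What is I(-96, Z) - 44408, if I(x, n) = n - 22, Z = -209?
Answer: -44639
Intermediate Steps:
I(x, n) = -22 + n
I(-96, Z) - 44408 = (-22 - 209) - 44408 = -231 - 44408 = -44639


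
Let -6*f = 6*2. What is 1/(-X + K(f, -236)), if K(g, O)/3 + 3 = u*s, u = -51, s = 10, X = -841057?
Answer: 1/839518 ≈ 1.1912e-6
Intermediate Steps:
f = -2 ≈ -2.0000
K(g, O) = -1539 (K(g, O) = -9 + 3*(-51*10) = -9 + 3*(-510) = -9 - 1530 = -1539)
1/(-X + K(f, -236)) = 1/(-1*(-841057) - 1539) = 1/(841057 - 1539) = 1/839518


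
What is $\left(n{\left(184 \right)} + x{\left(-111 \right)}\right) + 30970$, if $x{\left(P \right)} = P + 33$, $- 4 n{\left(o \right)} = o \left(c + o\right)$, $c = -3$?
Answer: $22566$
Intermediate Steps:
$n{\left(o \right)} = - \frac{o \left(-3 + o\right)}{4}$
$x{\left(P \right)} = 33 + P$
$\left(n{\left(184 \right)} + x{\left(-111 \right)}\right) + 30970 = \left(\frac{1}{4} \cdot 184 \left(3 - 184\right) + \left(33 - 111\right)\right) + 30970 = \left(\frac{1}{4} \cdot 184 \left(3 - 184\right) - 78\right) + 30970 = \left(\frac{1}{4} \cdot 184 \left(-181\right) - 78\right) + 30970 = \left(-8326 - 78\right) + 30970 = -8404 + 30970 = 22566$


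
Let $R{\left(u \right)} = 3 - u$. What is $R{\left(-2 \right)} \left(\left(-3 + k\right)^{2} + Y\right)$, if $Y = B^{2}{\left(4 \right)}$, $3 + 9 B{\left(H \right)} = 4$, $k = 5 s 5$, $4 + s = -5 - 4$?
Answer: $\frac{43571525}{81} \approx 5.3792 \cdot 10^{5}$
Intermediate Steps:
$s = -13$ ($s = -4 - 9 = -13$)
$k = -325$ ($k = 5 \left(-13\right) 5 = \left(-65\right) 5 = -325$)
$B{\left(H \right)} = \frac{1}{9}$ ($B{\left(H \right)} = - \frac{1}{3} + \frac{1}{9} \cdot 4 = - \frac{1}{3} + \frac{4}{9} = \frac{1}{9}$)
$Y = \frac{1}{81}$ ($Y = \left(\frac{1}{9}\right)^{2} = \frac{1}{81} \approx 0.012346$)
$R{\left(-2 \right)} \left(\left(-3 + k\right)^{2} + Y\right) = \left(3 - -2\right) \left(\left(-3 - 325\right)^{2} + \frac{1}{81}\right) = \left(3 + 2\right) \left(\left(-328\right)^{2} + \frac{1}{81}\right) = 5 \left(107584 + \frac{1}{81}\right) = 5 \cdot \frac{8714305}{81} = \frac{43571525}{81}$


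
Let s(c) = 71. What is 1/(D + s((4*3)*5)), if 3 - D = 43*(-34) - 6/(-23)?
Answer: 23/35322 ≈ 0.00065115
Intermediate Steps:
D = 33689/23 (D = 3 - (43*(-34) - 6/(-23)) = 3 - (-1462 - 6*(-1/23)) = 3 - (-1462 + 6/23) = 3 - 1*(-33620/23) = 3 + 33620/23 = 33689/23 ≈ 1464.7)
1/(D + s((4*3)*5)) = 1/(33689/23 + 71) = 1/(35322/23) = 23/35322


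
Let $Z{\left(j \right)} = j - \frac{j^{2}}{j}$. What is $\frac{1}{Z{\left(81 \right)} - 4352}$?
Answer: $- \frac{1}{4352} \approx -0.00022978$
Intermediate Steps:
$Z{\left(j \right)} = 0$ ($Z{\left(j \right)} = j - j = 0$)
$\frac{1}{Z{\left(81 \right)} - 4352} = \frac{1}{0 - 4352} = \frac{1}{-4352} = - \frac{1}{4352}$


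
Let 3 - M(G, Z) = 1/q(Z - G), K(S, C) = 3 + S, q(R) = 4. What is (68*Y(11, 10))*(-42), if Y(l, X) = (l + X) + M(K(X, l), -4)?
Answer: -67830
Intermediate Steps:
M(G, Z) = 11/4 (M(G, Z) = 3 - 1/4 = 3 - 1*¼ = 3 - ¼ = 11/4)
Y(l, X) = 11/4 + X + l (Y(l, X) = (l + X) + 11/4 = (X + l) + 11/4 = 11/4 + X + l)
(68*Y(11, 10))*(-42) = (68*(11/4 + 10 + 11))*(-42) = (68*(95/4))*(-42) = 1615*(-42) = -67830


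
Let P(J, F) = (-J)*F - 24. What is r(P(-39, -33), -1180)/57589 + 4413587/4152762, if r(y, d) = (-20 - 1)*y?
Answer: 2770704905/1798145946 ≈ 1.5409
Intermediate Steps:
P(J, F) = -24 - F*J (P(J, F) = -F*J - 24 = -24 - F*J)
r(y, d) = -21*y
r(P(-39, -33), -1180)/57589 + 4413587/4152762 = -21*(-24 - 1*(-33)*(-39))/57589 + 4413587/4152762 = -21*(-24 - 1287)*(1/57589) + 4413587*(1/4152762) = -21*(-1311)*(1/57589) + 4413587/4152762 = 27531*(1/57589) + 4413587/4152762 = 207/433 + 4413587/4152762 = 2770704905/1798145946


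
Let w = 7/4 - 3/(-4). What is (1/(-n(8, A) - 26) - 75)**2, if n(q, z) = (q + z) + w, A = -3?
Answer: 25270729/4489 ≈ 5629.5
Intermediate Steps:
w = 5/2 (w = 7*(1/4) - 3*(-1/4) = 7/4 + 3/4 = 5/2 ≈ 2.5000)
n(q, z) = 5/2 + q + z (n(q, z) = (q + z) + 5/2 = 5/2 + q + z)
(1/(-n(8, A) - 26) - 75)**2 = (1/(-(5/2 + 8 - 3) - 26) - 75)**2 = (1/(-1*15/2 - 26) - 75)**2 = (1/(-15/2 - 26) - 75)**2 = (1/(-67/2) - 75)**2 = (-2/67 - 75)**2 = (-5027/67)**2 = 25270729/4489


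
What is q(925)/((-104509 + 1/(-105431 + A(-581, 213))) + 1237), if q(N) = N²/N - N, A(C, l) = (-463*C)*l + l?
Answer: 0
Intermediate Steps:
A(C, l) = l - 463*C*l (A(C, l) = -463*C*l + l = l - 463*C*l)
q(N) = 0 (q(N) = N - N = 0)
q(925)/((-104509 + 1/(-105431 + A(-581, 213))) + 1237) = 0/((-104509 + 1/(-105431 + 213*(1 - 463*(-581)))) + 1237) = 0/((-104509 + 1/(-105431 + 213*(1 + 269003))) + 1237) = 0/((-104509 + 1/(-105431 + 213*269004)) + 1237) = 0/((-104509 + 1/(-105431 + 57297852)) + 1237) = 0/((-104509 + 1/57192421) + 1237) = 0/(-5977122726288/57192421 + 1237) = 0/(-5906375701511/57192421) = 0*(-57192421/5906375701511) = 0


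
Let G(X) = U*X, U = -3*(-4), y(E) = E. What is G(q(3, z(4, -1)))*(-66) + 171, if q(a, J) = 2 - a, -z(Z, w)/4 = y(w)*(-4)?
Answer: 963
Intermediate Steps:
U = 12
z(Z, w) = 16*w (z(Z, w) = -4*w*(-4) = -(-16)*w = 16*w)
G(X) = 12*X
G(q(3, z(4, -1)))*(-66) + 171 = (12*(2 - 1*3))*(-66) + 171 = (12*(2 - 3))*(-66) + 171 = (12*(-1))*(-66) + 171 = -12*(-66) + 171 = 792 + 171 = 963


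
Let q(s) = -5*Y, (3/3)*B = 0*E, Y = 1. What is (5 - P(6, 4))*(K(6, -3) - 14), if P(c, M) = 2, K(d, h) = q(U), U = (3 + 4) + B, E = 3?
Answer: -57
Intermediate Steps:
B = 0 (B = 0*3 = 0)
U = 7 (U = (3 + 4) + 0 = 7 + 0 = 7)
q(s) = -5 (q(s) = -5*1 = -5)
K(d, h) = -5
(5 - P(6, 4))*(K(6, -3) - 14) = (5 - 1*2)*(-5 - 14) = (5 - 2)*(-19) = 3*(-19) = -57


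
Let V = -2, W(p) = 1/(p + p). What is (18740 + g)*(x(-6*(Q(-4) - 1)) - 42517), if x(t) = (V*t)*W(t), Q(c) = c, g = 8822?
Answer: -1171881116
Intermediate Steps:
W(p) = 1/(2*p)
x(t) = -1 (x(t) = (-2*t)*(1/(2*t)) = -1)
(18740 + g)*(x(-6*(Q(-4) - 1)) - 42517) = (18740 + 8822)*(-1 - 42517) = 27562*(-42518) = -1171881116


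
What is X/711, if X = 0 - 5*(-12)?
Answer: 20/237 ≈ 0.084388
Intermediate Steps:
X = 60 (X = 0 + 60 = 60)
X/711 = 60/711 = 60*(1/711) = 20/237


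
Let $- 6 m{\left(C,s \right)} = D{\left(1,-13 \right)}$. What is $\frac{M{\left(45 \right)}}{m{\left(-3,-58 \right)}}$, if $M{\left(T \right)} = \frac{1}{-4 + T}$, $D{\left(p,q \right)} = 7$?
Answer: $- \frac{6}{287} \approx -0.020906$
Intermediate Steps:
$m{\left(C,s \right)} = - \frac{7}{6}$ ($m{\left(C,s \right)} = \left(- \frac{1}{6}\right) 7 = - \frac{7}{6}$)
$\frac{M{\left(45 \right)}}{m{\left(-3,-58 \right)}} = \frac{1}{\left(-4 + 45\right) \left(- \frac{7}{6}\right)} = \frac{1}{41} \left(- \frac{6}{7}\right) = - \frac{6}{287}$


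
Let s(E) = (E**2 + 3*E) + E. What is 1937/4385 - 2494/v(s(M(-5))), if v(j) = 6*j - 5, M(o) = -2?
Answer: 379047/4385 ≈ 86.442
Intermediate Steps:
s(E) = E**2 + 4*E
v(j) = -5 + 6*j
1937/4385 - 2494/v(s(M(-5))) = 1937/4385 - 2494/(-5 + 6*(-2*(4 - 2))) = 1937*(1/4385) - 2494/(-5 + 6*(-2*2)) = 1937/4385 - 2494/(-5 + 6*(-4)) = 1937/4385 - 2494/(-5 - 24) = 1937/4385 - 2494/(-29) = 1937/4385 - 2494*(-1/29) = 1937/4385 + 86 = 379047/4385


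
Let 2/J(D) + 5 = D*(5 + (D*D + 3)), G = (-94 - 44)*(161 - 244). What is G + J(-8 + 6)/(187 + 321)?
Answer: 84370163/7366 ≈ 11454.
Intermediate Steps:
G = 11454 (G = -138*(-83) = 11454)
J(D) = 2/(-5 + D*(8 + D²)) (J(D) = 2/(-5 + D*(5 + (D*D + 3))) = 2/(-5 + D*(5 + (D² + 3))) = 2/(-5 + D*(5 + (3 + D²))) = 2/(-5 + D*(8 + D²)))
G + J(-8 + 6)/(187 + 321) = 11454 + (2/(-5 + (-8 + 6)³ + 8*(-8 + 6)))/(187 + 321) = 11454 + (2/(-5 + (-2)³ + 8*(-2)))/508 = 11454 + (2/(-5 - 8 - 16))/508 = 11454 + (2/(-29))/508 = 11454 + (2*(-1/29))/508 = 11454 + (1/508)*(-2/29) = 11454 - 1/7366 = 84370163/7366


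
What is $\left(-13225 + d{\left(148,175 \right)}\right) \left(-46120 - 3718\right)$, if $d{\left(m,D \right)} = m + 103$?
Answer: $646598212$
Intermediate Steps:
$d{\left(m,D \right)} = 103 + m$
$\left(-13225 + d{\left(148,175 \right)}\right) \left(-46120 - 3718\right) = \left(-13225 + \left(103 + 148\right)\right) \left(-46120 - 3718\right) = \left(-13225 + 251\right) \left(-49838\right) = \left(-12974\right) \left(-49838\right) = 646598212$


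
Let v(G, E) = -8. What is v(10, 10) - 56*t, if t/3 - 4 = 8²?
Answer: -11432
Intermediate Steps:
t = 204 (t = 12 + 3*8² = 12 + 3*64 = 12 + 192 = 204)
v(10, 10) - 56*t = -8 - 56*204 = -8 - 11424 = -11432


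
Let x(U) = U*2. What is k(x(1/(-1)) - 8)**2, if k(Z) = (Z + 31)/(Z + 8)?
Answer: 441/4 ≈ 110.25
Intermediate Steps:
x(U) = 2*U
k(Z) = (31 + Z)/(8 + Z)
k(x(1/(-1)) - 8)**2 = ((31 + (2/(-1) - 8))/(8 + (2/(-1) - 8)))**2 = ((31 + (2*(-1) - 8))/(8 + (2*(-1) - 8)))**2 = ((31 + (-2 - 8))/(8 + (-2 - 8)))**2 = ((31 - 10)/(8 - 10))**2 = (21/(-2))**2 = (-1/2*21)**2 = (-21/2)**2 = 441/4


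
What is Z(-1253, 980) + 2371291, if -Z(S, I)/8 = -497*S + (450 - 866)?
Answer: -2607309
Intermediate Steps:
Z(S, I) = 3328 + 3976*S (Z(S, I) = -8*(-497*S + (450 - 866)) = -8*(-497*S - 416) = -8*(-416 - 497*S) = 3328 + 3976*S)
Z(-1253, 980) + 2371291 = (3328 + 3976*(-1253)) + 2371291 = (3328 - 4981928) + 2371291 = -4978600 + 2371291 = -2607309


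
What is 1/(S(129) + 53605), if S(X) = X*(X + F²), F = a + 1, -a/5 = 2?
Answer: 1/80695 ≈ 1.2392e-5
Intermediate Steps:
a = -10 (a = -5*2 = -10)
F = -9 (F = -10 + 1 = -9)
S(X) = X*(81 + X) (S(X) = X*(X + (-9)²) = X*(X + 81) = X*(81 + X))
1/(S(129) + 53605) = 1/(129*(81 + 129) + 53605) = 1/(129*210 + 53605) = 1/(27090 + 53605) = 1/80695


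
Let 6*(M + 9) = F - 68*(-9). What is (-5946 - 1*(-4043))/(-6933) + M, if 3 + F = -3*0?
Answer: 1286411/13866 ≈ 92.775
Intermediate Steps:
F = -3 (F = -3 - 3*0 = -3 + 0 = -3)
M = 185/2 (M = -9 + (-3 - 68*(-9))/6 = -9 + (-3 + 612)/6 = -9 + (⅙)*609 = -9 + 203/2 = 185/2 ≈ 92.500)
(-5946 - 1*(-4043))/(-6933) + M = (-5946 - 1*(-4043))/(-6933) + 185/2 = (-5946 + 4043)*(-1/6933) + 185/2 = -1903*(-1/6933) + 185/2 = 1903/6933 + 185/2 = 1286411/13866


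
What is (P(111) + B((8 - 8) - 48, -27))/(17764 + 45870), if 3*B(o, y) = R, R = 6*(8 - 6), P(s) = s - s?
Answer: 2/31817 ≈ 6.2860e-5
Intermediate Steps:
P(s) = 0
R = 12 (R = 6*2 = 12)
B(o, y) = 4 (B(o, y) = (1/3)*12 = 4)
(P(111) + B((8 - 8) - 48, -27))/(17764 + 45870) = (0 + 4)/(17764 + 45870) = 4/63634 = 4*(1/63634) = 2/31817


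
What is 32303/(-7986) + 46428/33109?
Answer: -698746019/264408474 ≈ -2.6427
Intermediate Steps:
32303/(-7986) + 46428/33109 = 32303*(-1/7986) + 46428*(1/33109) = -32303/7986 + 46428/33109 = -698746019/264408474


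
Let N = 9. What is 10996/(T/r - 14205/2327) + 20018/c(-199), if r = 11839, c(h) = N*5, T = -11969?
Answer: -4853972622008/4410559305 ≈ -1100.5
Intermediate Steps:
c(h) = 45 (c(h) = 9*5 = 45)
10996/(T/r - 14205/2327) + 20018/c(-199) = 10996/(-11969/11839 - 14205/2327) + 20018/45 = 10996/(-196024858/27549353) + 20018/45 = 10996*(-27549353/196024858) + 20018/45 = -151466342794/98012429 + 20018/45 = -4853972622008/4410559305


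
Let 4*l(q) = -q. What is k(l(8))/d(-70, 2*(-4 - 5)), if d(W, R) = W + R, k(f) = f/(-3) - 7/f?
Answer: -25/528 ≈ -0.047348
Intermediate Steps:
l(q) = -q/4 (l(q) = (-q)/4 = -q/4)
k(f) = -7/f - f/3 (k(f) = f*(-1/3) - 7/f = -f/3 - 7/f = -7/f - f/3)
d(W, R) = R + W
k(l(8))/d(-70, 2*(-4 - 5)) = (-7/((-1/4*8)) - (-1)*8/12)/(2*(-4 - 5) - 70) = (-7/(-2) - 1/3*(-2))/(2*(-9) - 70) = (-7*(-1/2) + 2/3)/(-18 - 70) = (7/2 + 2/3)/(-88) = (25/6)*(-1/88) = -25/528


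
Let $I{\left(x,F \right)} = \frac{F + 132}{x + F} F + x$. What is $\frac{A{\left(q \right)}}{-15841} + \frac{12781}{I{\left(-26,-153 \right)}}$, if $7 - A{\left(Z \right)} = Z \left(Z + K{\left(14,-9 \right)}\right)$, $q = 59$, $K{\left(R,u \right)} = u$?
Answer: $- \frac{36217871378}{124621147} \approx -290.62$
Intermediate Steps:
$I{\left(x,F \right)} = x + \frac{F \left(132 + F\right)}{F + x}$ ($I{\left(x,F \right)} = \frac{132 + F}{F + x} F + x = \frac{F \left(132 + F\right)}{F + x} + x = x + \frac{F \left(132 + F\right)}{F + x}$)
$A{\left(Z \right)} = 7 - Z \left(-9 + Z\right)$ ($A{\left(Z \right)} = 7 - Z \left(Z - 9\right) = 7 - Z \left(-9 + Z\right)$)
$\frac{A{\left(q \right)}}{-15841} + \frac{12781}{I{\left(-26,-153 \right)}} = \frac{7 - 59^{2} + 9 \cdot 59}{-15841} + \frac{12781}{\frac{1}{-153 - 26} \left(\left(-153\right)^{2} + \left(-26\right)^{2} + 132 \left(-153\right) - -3978\right)} = \left(7 - 3481 + 531\right) \left(- \frac{1}{15841}\right) + \frac{12781}{\frac{1}{-179} \left(23409 + 676 - 20196 + 3978\right)} = \left(7 - 3481 + 531\right) \left(- \frac{1}{15841}\right) + \frac{12781}{\left(- \frac{1}{179}\right) 7867} = \left(-2943\right) \left(- \frac{1}{15841}\right) + \frac{12781}{- \frac{7867}{179}} = \frac{2943}{15841} + 12781 \left(- \frac{179}{7867}\right) = \frac{2943}{15841} - \frac{2287799}{7867} = - \frac{36217871378}{124621147}$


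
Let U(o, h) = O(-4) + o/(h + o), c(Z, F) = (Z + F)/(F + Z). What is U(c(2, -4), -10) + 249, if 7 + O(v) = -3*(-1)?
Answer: 2204/9 ≈ 244.89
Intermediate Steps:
O(v) = -4 (O(v) = -7 - 3*(-1) = -7 + 3 = -4)
c(Z, F) = 1 (c(Z, F) = (F + Z)/(F + Z) = 1)
U(o, h) = -4 + o/(h + o)
U(c(2, -4), -10) + 249 = (-4*(-10) - 3*1)/(-10 + 1) + 249 = (40 - 3)/(-9) + 249 = -1/9*37 + 249 = -37/9 + 249 = 2204/9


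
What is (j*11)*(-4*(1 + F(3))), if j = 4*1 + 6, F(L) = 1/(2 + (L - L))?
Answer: -660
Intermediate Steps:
F(L) = ½ (F(L) = 1/(2 + 0) = 1/2 = ½)
j = 10 (j = 4 + 6 = 10)
(j*11)*(-4*(1 + F(3))) = (10*11)*(-4*(1 + ½)) = 110*(-4*3/2) = 110*(-6) = -660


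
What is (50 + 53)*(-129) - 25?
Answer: -13312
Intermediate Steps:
(50 + 53)*(-129) - 25 = 103*(-129) - 25 = -13287 - 25 = -13312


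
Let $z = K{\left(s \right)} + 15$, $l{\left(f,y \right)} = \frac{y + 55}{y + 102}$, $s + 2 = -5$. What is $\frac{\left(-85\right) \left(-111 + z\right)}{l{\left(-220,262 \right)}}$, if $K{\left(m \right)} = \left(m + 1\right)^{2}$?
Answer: $\frac{1856400}{317} \approx 5856.1$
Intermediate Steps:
$s = -7$ ($s = -2 - 5 = -7$)
$K{\left(m \right)} = \left(1 + m\right)^{2}$
$l{\left(f,y \right)} = \frac{55 + y}{102 + y}$
$z = 51$ ($z = \left(1 - 7\right)^{2} + 15 = \left(-6\right)^{2} + 15 = 36 + 15 = 51$)
$\frac{\left(-85\right) \left(-111 + z\right)}{l{\left(-220,262 \right)}} = \frac{\left(-85\right) \left(-111 + 51\right)}{\frac{1}{102 + 262} \left(55 + 262\right)} = \frac{\left(-85\right) \left(-60\right)}{\frac{1}{364} \cdot 317} = \frac{5100}{\frac{1}{364} \cdot 317} = \frac{5100}{\frac{317}{364}} = 5100 \cdot \frac{364}{317} = \frac{1856400}{317}$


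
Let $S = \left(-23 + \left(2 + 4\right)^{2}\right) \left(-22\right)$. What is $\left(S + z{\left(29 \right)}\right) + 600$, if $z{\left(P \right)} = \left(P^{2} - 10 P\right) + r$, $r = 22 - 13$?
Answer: $874$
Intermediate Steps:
$r = 9$ ($r = 22 - 13 = 9$)
$S = -286$ ($S = \left(-23 + 6^{2}\right) \left(-22\right) = \left(-23 + 36\right) \left(-22\right) = 13 \left(-22\right) = -286$)
$z{\left(P \right)} = 9 + P^{2} - 10 P$ ($z{\left(P \right)} = \left(P^{2} - 10 P\right) + 9 = 9 + P^{2} - 10 P$)
$\left(S + z{\left(29 \right)}\right) + 600 = \left(-286 + \left(9 + 29^{2} - 290\right)\right) + 600 = \left(-286 + \left(9 + 841 - 290\right)\right) + 600 = \left(-286 + 560\right) + 600 = 274 + 600 = 874$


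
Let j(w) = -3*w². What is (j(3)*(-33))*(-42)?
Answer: -37422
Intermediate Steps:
(j(3)*(-33))*(-42) = (-3*3²*(-33))*(-42) = (-3*9*(-33))*(-42) = -27*(-33)*(-42) = 891*(-42) = -37422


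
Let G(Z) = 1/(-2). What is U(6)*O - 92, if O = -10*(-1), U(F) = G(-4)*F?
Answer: -122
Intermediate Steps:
G(Z) = -½
U(F) = -F/2
O = 10
U(6)*O - 92 = -½*6*10 - 92 = -3*10 - 92 = -30 - 92 = -122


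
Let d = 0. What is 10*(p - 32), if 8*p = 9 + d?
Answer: -1235/4 ≈ -308.75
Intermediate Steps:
p = 9/8 (p = (9 + 0)/8 = (1/8)*9 = 9/8 ≈ 1.1250)
10*(p - 32) = 10*(9/8 - 32) = 10*(-247/8) = -1235/4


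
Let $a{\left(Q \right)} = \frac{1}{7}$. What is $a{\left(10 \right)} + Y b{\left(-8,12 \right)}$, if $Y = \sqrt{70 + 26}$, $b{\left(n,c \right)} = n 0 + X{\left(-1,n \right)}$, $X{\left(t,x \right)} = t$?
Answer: $\frac{1}{7} - 4 \sqrt{6} \approx -9.6551$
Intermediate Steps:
$a{\left(Q \right)} = \frac{1}{7}$
$b{\left(n,c \right)} = -1$ ($b{\left(n,c \right)} = n 0 - 1 = 0 - 1 = -1$)
$Y = 4 \sqrt{6}$ ($Y = \sqrt{96} = 4 \sqrt{6} \approx 9.798$)
$a{\left(10 \right)} + Y b{\left(-8,12 \right)} = \frac{1}{7} + 4 \sqrt{6} \left(-1\right) = \frac{1}{7} - 4 \sqrt{6}$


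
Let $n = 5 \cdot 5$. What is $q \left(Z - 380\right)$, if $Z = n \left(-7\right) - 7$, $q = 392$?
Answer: $-220304$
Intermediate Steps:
$n = 25$
$Z = -182$ ($Z = 25 \left(-7\right) - 7 = -175 - 7 = -182$)
$q \left(Z - 380\right) = 392 \left(-182 - 380\right) = 392 \left(-562\right) = -220304$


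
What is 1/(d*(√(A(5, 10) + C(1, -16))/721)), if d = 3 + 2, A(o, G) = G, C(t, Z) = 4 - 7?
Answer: 103*√7/5 ≈ 54.503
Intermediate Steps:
C(t, Z) = -3
d = 5
1/(d*(√(A(5, 10) + C(1, -16))/721)) = 1/(5*(√(10 - 3)/721)) = 1/(5*(√7*(1/721))) = 1/(5*(√7/721)) = 1/(5*√7/721) = 103*√7/5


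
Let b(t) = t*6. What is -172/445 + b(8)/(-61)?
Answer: -31852/27145 ≈ -1.1734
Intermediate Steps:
b(t) = 6*t
-172/445 + b(8)/(-61) = -172/445 + (6*8)/(-61) = -172*1/445 + 48*(-1/61) = -172/445 - 48/61 = -31852/27145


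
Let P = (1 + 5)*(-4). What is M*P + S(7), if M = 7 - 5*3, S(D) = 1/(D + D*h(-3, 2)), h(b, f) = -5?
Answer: 5375/28 ≈ 191.96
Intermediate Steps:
P = -24 (P = 6*(-4) = -24)
S(D) = -1/(4*D) (S(D) = 1/(D + D*(-5)) = 1/(D - 5*D) = 1/(-4*D) = -1/(4*D))
M = -8 (M = 7 - 15 = -8)
M*P + S(7) = -8*(-24) - ¼/7 = 192 - ¼*⅐ = 192 - 1/28 = 5375/28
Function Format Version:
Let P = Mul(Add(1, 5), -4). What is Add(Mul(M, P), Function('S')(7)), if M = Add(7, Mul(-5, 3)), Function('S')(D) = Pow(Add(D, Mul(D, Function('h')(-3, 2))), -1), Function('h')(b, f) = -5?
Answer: Rational(5375, 28) ≈ 191.96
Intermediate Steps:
P = -24 (P = Mul(6, -4) = -24)
Function('S')(D) = Mul(Rational(-1, 4), Pow(D, -1)) (Function('S')(D) = Pow(Add(D, Mul(D, -5)), -1) = Pow(Add(D, Mul(-5, D)), -1) = Pow(Mul(-4, D), -1) = Mul(Rational(-1, 4), Pow(D, -1)))
M = -8 (M = Add(7, -15) = -8)
Add(Mul(M, P), Function('S')(7)) = Add(Mul(-8, -24), Mul(Rational(-1, 4), Pow(7, -1))) = Add(192, Mul(Rational(-1, 4), Rational(1, 7))) = Add(192, Rational(-1, 28)) = Rational(5375, 28)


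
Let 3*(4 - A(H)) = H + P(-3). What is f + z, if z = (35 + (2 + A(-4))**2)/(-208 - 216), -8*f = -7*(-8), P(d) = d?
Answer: -6913/954 ≈ -7.2463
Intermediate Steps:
A(H) = 5 - H/3 (A(H) = 4 - (H - 3)/3 = 4 - (-3 + H)/3 = 4 + (1 - H/3) = 5 - H/3)
f = -7 (f = -(-7)*(-8)/8 = -1/8*56 = -7)
z = -235/954 (z = (35 + (2 + (5 - 1/3*(-4)))**2)/(-208 - 216) = (35 + (2 + (5 + 4/3))**2)/(-424) = (35 + (2 + 19/3)**2)*(-1/424) = (35 + (25/3)**2)*(-1/424) = (35 + 625/9)*(-1/424) = (940/9)*(-1/424) = -235/954 ≈ -0.24633)
f + z = -7 - 235/954 = -6913/954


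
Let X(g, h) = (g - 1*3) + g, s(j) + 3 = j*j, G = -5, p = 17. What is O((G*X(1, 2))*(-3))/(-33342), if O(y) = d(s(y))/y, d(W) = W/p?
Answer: 37/1417035 ≈ 2.6111e-5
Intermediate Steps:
s(j) = -3 + j² (s(j) = -3 + j*j = -3 + j²)
d(W) = W/17
X(g, h) = -3 + 2*g (X(g, h) = (g - 3) + g = (-3 + g) + g = -3 + 2*g)
O(y) = (-3/17 + y²/17)/y (O(y) = ((-3 + y²)/17)/y = (-3/17 + y²/17)/y)
O((G*X(1, 2))*(-3))/(-33342) = ((-3 + (-5*(-3 + 2*1)*(-3))²)/(17*((-5*(-3 + 2*1)*(-3)))))/(-33342) = ((-3 + (-5*(-3 + 2)*(-3))²)/(17*((-5*(-3 + 2)*(-3)))))*(-1/33342) = ((-3 + (-5*(-1)*(-3))²)/(17*((-5*(-1)*(-3)))))*(-1/33342) = ((-3 + (5*(-3))²)/(17*((5*(-3)))))*(-1/33342) = ((1/17)*(-3 + (-15)²)/(-15))*(-1/33342) = ((1/17)*(-1/15)*(-3 + 225))*(-1/33342) = ((1/17)*(-1/15)*222)*(-1/33342) = -74/85*(-1/33342) = 37/1417035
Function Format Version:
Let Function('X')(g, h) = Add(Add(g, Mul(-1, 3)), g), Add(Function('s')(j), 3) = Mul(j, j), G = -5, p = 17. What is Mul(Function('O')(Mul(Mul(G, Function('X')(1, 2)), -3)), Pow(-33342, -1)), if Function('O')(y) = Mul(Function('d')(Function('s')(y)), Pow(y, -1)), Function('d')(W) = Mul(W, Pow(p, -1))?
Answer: Rational(37, 1417035) ≈ 2.6111e-5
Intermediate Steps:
Function('s')(j) = Add(-3, Pow(j, 2)) (Function('s')(j) = Add(-3, Mul(j, j)) = Add(-3, Pow(j, 2)))
Function('d')(W) = Mul(Rational(1, 17), W) (Function('d')(W) = Mul(W, Pow(17, -1)) = Mul(W, Rational(1, 17)) = Mul(Rational(1, 17), W))
Function('X')(g, h) = Add(-3, Mul(2, g)) (Function('X')(g, h) = Add(Add(g, -3), g) = Add(Add(-3, g), g) = Add(-3, Mul(2, g)))
Function('O')(y) = Mul(Pow(y, -1), Add(Rational(-3, 17), Mul(Rational(1, 17), Pow(y, 2)))) (Function('O')(y) = Mul(Mul(Rational(1, 17), Add(-3, Pow(y, 2))), Pow(y, -1)) = Mul(Add(Rational(-3, 17), Mul(Rational(1, 17), Pow(y, 2))), Pow(y, -1)) = Mul(Pow(y, -1), Add(Rational(-3, 17), Mul(Rational(1, 17), Pow(y, 2)))))
Mul(Function('O')(Mul(Mul(G, Function('X')(1, 2)), -3)), Pow(-33342, -1)) = Mul(Mul(Rational(1, 17), Pow(Mul(Mul(-5, Add(-3, Mul(2, 1))), -3), -1), Add(-3, Pow(Mul(Mul(-5, Add(-3, Mul(2, 1))), -3), 2))), Pow(-33342, -1)) = Mul(Mul(Rational(1, 17), Pow(Mul(Mul(-5, Add(-3, 2)), -3), -1), Add(-3, Pow(Mul(Mul(-5, Add(-3, 2)), -3), 2))), Rational(-1, 33342)) = Mul(Mul(Rational(1, 17), Pow(Mul(Mul(-5, -1), -3), -1), Add(-3, Pow(Mul(Mul(-5, -1), -3), 2))), Rational(-1, 33342)) = Mul(Mul(Rational(1, 17), Pow(Mul(5, -3), -1), Add(-3, Pow(Mul(5, -3), 2))), Rational(-1, 33342)) = Mul(Mul(Rational(1, 17), Pow(-15, -1), Add(-3, Pow(-15, 2))), Rational(-1, 33342)) = Mul(Mul(Rational(1, 17), Rational(-1, 15), Add(-3, 225)), Rational(-1, 33342)) = Mul(Mul(Rational(1, 17), Rational(-1, 15), 222), Rational(-1, 33342)) = Mul(Rational(-74, 85), Rational(-1, 33342)) = Rational(37, 1417035)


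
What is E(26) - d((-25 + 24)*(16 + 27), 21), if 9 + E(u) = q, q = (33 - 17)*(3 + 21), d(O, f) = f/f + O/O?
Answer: 373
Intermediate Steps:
d(O, f) = 2 (d(O, f) = 1 + 1 = 2)
q = 384 (q = 16*24 = 384)
E(u) = 375 (E(u) = -9 + 384 = 375)
E(26) - d((-25 + 24)*(16 + 27), 21) = 375 - 1*2 = 375 - 2 = 373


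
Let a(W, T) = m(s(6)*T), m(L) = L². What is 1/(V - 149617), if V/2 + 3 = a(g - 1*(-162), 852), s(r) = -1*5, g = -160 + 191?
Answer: 1/36145577 ≈ 2.7666e-8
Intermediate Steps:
g = 31
s(r) = -5
a(W, T) = 25*T² (a(W, T) = (-5*T)² = 25*T²)
V = 36295194 (V = -6 + 2*(25*852²) = -6 + 2*(25*725904) = -6 + 2*18147600 = -6 + 36295200 = 36295194)
1/(V - 149617) = 1/(36295194 - 149617) = 1/36145577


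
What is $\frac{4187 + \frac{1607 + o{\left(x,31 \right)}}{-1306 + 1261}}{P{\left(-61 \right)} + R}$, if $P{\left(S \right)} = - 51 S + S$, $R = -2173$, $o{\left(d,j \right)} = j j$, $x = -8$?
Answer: $\frac{61949}{13155} \approx 4.7092$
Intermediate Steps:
$o{\left(d,j \right)} = j^{2}$
$P{\left(S \right)} = - 50 S$
$\frac{4187 + \frac{1607 + o{\left(x,31 \right)}}{-1306 + 1261}}{P{\left(-61 \right)} + R} = \frac{4187 + \frac{1607 + 31^{2}}{-1306 + 1261}}{\left(-50\right) \left(-61\right) - 2173} = \frac{4187 + \frac{1607 + 961}{-45}}{3050 - 2173} = \frac{4187 + 2568 \left(- \frac{1}{45}\right)}{877} = \left(4187 - \frac{856}{15}\right) \frac{1}{877} = \frac{61949}{15} \cdot \frac{1}{877} = \frac{61949}{13155}$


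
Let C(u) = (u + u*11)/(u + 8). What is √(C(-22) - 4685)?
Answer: I*√228641/7 ≈ 68.309*I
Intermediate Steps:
C(u) = 12*u/(8 + u) (C(u) = (u + 11*u)/(8 + u) = (12*u)/(8 + u) = 12*u/(8 + u))
√(C(-22) - 4685) = √(12*(-22)/(8 - 22) - 4685) = √(12*(-22)/(-14) - 4685) = √(12*(-22)*(-1/14) - 4685) = √(132/7 - 4685) = √(-32663/7) = I*√228641/7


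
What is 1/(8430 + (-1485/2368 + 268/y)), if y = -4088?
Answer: 1210048/10199866477 ≈ 0.00011863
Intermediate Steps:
1/(8430 + (-1485/2368 + 268/y)) = 1/(8430 + (-1485/2368 + 268/(-4088))) = 1/(8430 + (-1485*1/2368 + 268*(-1/4088))) = 1/(8430 + (-1485/2368 - 67/1022)) = 1/(8430 - 838163/1210048) = 1/(10199866477/1210048) = 1210048/10199866477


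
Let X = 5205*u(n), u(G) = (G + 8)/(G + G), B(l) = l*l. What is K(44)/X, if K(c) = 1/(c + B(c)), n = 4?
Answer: 1/15458850 ≈ 6.4688e-8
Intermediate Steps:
B(l) = l²
u(G) = (8 + G)/(2*G) (u(G) = (8 + G)/((2*G)) = (8 + G)*(1/(2*G)) = (8 + G)/(2*G))
K(c) = 1/(c + c²)
X = 15615/2 (X = 5205*((½)*(8 + 4)/4) = 5205*((½)*(¼)*12) = 5205*(3/2) = 15615/2 ≈ 7807.5)
K(44)/X = (1/(44*(1 + 44)))/(15615/2) = ((1/44)/45)*(2/15615) = ((1/44)*(1/45))*(2/15615) = (1/1980)*(2/15615) = 1/15458850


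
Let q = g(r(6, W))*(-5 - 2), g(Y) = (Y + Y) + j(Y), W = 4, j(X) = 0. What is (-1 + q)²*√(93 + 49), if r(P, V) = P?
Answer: 7225*√142 ≈ 86096.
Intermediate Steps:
g(Y) = 2*Y (g(Y) = (Y + Y) + 0 = 2*Y + 0 = 2*Y)
q = -84 (q = (2*6)*(-5 - 2) = 12*(-7) = -84)
(-1 + q)²*√(93 + 49) = (-1 - 84)²*√(93 + 49) = (-85)²*√142 = 7225*√142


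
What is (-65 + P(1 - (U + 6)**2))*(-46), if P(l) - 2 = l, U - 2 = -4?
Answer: 3588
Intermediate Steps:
U = -2 (U = 2 - 4 = -2)
P(l) = 2 + l
(-65 + P(1 - (U + 6)**2))*(-46) = (-65 + (2 + (1 - (-2 + 6)**2)))*(-46) = (-65 + (2 + (1 - 1*4**2)))*(-46) = (-65 + (2 + (1 - 1*16)))*(-46) = (-65 + (2 + (1 - 16)))*(-46) = (-65 + (2 - 15))*(-46) = (-65 - 13)*(-46) = -78*(-46) = 3588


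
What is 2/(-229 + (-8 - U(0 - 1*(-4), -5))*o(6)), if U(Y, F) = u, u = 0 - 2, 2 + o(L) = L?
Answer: -2/253 ≈ -0.0079051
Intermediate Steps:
o(L) = -2 + L
u = -2
U(Y, F) = -2
2/(-229 + (-8 - U(0 - 1*(-4), -5))*o(6)) = 2/(-229 + (-8 - 1*(-2))*(-2 + 6)) = 2/(-229 + (-8 + 2)*4) = 2/(-229 - 6*4) = 2/(-229 - 24) = 2/(-253) = 2*(-1/253) = -2/253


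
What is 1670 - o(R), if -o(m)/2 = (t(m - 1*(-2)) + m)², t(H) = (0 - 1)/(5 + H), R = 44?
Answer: 14405768/2601 ≈ 5538.5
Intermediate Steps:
t(H) = -1/(5 + H)
o(m) = -2*(m - 1/(7 + m))² (o(m) = -2*(-1/(5 + (m - 1*(-2))) + m)² = -2*(-1/(5 + (m + 2)) + m)² = -2*(-1/(5 + (2 + m)) + m)² = -2*(-1/(7 + m) + m)² = -2*(m - 1/(7 + m))²)
1670 - o(R) = 1670 - (-2)*(-1 + 44*(7 + 44))²/(7 + 44)² = 1670 - (-2)*(-1 + 44*51)²/51² = 1670 - (-2)*(-1 + 2244)²/2601 = 1670 - (-2)*2243²/2601 = 1670 - (-2)*5031049/2601 = 1670 - 1*(-10062098/2601) = 1670 + 10062098/2601 = 14405768/2601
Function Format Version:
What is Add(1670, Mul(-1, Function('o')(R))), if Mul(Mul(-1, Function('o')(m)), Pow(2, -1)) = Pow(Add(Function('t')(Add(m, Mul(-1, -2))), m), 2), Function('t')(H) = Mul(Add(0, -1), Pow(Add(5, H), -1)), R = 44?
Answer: Rational(14405768, 2601) ≈ 5538.5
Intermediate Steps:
Function('t')(H) = Mul(-1, Pow(Add(5, H), -1))
Function('o')(m) = Mul(-2, Pow(Add(m, Mul(-1, Pow(Add(7, m), -1))), 2)) (Function('o')(m) = Mul(-2, Pow(Add(Mul(-1, Pow(Add(5, Add(m, Mul(-1, -2))), -1)), m), 2)) = Mul(-2, Pow(Add(Mul(-1, Pow(Add(5, Add(m, 2)), -1)), m), 2)) = Mul(-2, Pow(Add(Mul(-1, Pow(Add(5, Add(2, m)), -1)), m), 2)) = Mul(-2, Pow(Add(Mul(-1, Pow(Add(7, m), -1)), m), 2)) = Mul(-2, Pow(Add(m, Mul(-1, Pow(Add(7, m), -1))), 2)))
Add(1670, Mul(-1, Function('o')(R))) = Add(1670, Mul(-1, Mul(-2, Pow(Add(-1, Mul(44, Add(7, 44))), 2), Pow(Add(7, 44), -2)))) = Add(1670, Mul(-1, Mul(-2, Pow(Add(-1, Mul(44, 51)), 2), Pow(51, -2)))) = Add(1670, Mul(-1, Mul(-2, Pow(Add(-1, 2244), 2), Rational(1, 2601)))) = Add(1670, Mul(-1, Mul(-2, Pow(2243, 2), Rational(1, 2601)))) = Add(1670, Mul(-1, Mul(-2, 5031049, Rational(1, 2601)))) = Add(1670, Mul(-1, Rational(-10062098, 2601))) = Add(1670, Rational(10062098, 2601)) = Rational(14405768, 2601)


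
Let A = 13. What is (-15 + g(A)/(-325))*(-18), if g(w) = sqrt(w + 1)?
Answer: 270 + 18*sqrt(14)/325 ≈ 270.21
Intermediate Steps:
g(w) = sqrt(1 + w)
(-15 + g(A)/(-325))*(-18) = (-15 + sqrt(1 + 13)/(-325))*(-18) = (-15 + sqrt(14)*(-1/325))*(-18) = (-15 - sqrt(14)/325)*(-18) = 270 + 18*sqrt(14)/325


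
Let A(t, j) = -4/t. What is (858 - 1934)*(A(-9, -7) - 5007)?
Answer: 48483484/9 ≈ 5.3871e+6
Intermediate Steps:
(858 - 1934)*(A(-9, -7) - 5007) = (858 - 1934)*(-4/(-9) - 5007) = -1076*(-4*(-⅑) - 5007) = -1076*(4/9 - 5007) = -1076*(-45059/9) = 48483484/9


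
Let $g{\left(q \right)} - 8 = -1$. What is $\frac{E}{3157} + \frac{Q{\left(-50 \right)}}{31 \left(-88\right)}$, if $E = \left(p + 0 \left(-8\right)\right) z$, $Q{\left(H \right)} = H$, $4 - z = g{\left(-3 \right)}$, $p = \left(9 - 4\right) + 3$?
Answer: $\frac{4199}{391468} \approx 0.010726$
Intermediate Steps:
$g{\left(q \right)} = 7$ ($g{\left(q \right)} = 8 - 1 = 7$)
$p = 8$ ($p = 5 + 3 = 8$)
$z = -3$ ($z = 4 - 7 = -3$)
$E = -24$ ($E = \left(8 + 0 \left(-8\right)\right) \left(-3\right) = \left(8 + 0\right) \left(-3\right) = 8 \left(-3\right) = -24$)
$\frac{E}{3157} + \frac{Q{\left(-50 \right)}}{31 \left(-88\right)} = - \frac{24}{3157} - \frac{50}{31 \left(-88\right)} = \left(-24\right) \frac{1}{3157} - \frac{50}{-2728} = - \frac{24}{3157} - - \frac{25}{1364} = - \frac{24}{3157} + \frac{25}{1364} = \frac{4199}{391468}$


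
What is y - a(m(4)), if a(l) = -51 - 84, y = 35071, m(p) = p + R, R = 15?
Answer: 35206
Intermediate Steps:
m(p) = 15 + p (m(p) = p + 15 = 15 + p)
a(l) = -135
y - a(m(4)) = 35071 - 1*(-135) = 35071 + 135 = 35206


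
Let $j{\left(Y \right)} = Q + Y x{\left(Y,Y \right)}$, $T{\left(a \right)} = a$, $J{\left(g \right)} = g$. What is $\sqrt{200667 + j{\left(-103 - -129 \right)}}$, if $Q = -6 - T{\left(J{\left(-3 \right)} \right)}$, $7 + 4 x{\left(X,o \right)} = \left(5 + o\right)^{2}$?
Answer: $3 \sqrt{22985} \approx 454.82$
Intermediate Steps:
$x{\left(X,o \right)} = - \frac{7}{4} + \frac{\left(5 + o\right)^{2}}{4}$
$Q = -3$ ($Q = -6 - -3 = -6 + 3 = -3$)
$j{\left(Y \right)} = -3 + Y \left(- \frac{7}{4} + \frac{\left(5 + Y\right)^{2}}{4}\right)$
$\sqrt{200667 + j{\left(-103 - -129 \right)}} = \sqrt{200667 - \left(3 - \frac{\left(-103 - -129\right) \left(-7 + \left(5 - -26\right)^{2}\right)}{4}\right)} = \sqrt{200667 - \left(3 - \frac{\left(-103 + 129\right) \left(-7 + \left(5 + \left(-103 + 129\right)\right)^{2}\right)}{4}\right)} = \sqrt{200667 - \left(3 - \frac{13 \left(-7 + \left(5 + 26\right)^{2}\right)}{2}\right)} = \sqrt{200667 - \left(3 - \frac{13 \left(-7 + 31^{2}\right)}{2}\right)} = \sqrt{200667 - \left(3 - \frac{13 \left(-7 + 961\right)}{2}\right)} = \sqrt{200667 - \left(3 - 6201\right)} = \sqrt{200667 + \left(-3 + 6201\right)} = \sqrt{200667 + 6198} = \sqrt{206865} = 3 \sqrt{22985}$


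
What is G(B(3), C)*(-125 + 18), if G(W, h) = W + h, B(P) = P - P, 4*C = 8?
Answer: -214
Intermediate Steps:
C = 2 (C = (¼)*8 = 2)
B(P) = 0
G(B(3), C)*(-125 + 18) = (0 + 2)*(-125 + 18) = 2*(-107) = -214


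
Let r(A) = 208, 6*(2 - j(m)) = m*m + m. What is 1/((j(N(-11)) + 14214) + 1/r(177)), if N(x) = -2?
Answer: 624/8870579 ≈ 7.0345e-5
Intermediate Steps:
j(m) = 2 - m/6 - m²/6 (j(m) = 2 - (m*m + m)/6 = 2 - (m² + m)/6 = 2 - (m + m²)/6 = 2 + (-m/6 - m²/6) = 2 - m/6 - m²/6)
1/((j(N(-11)) + 14214) + 1/r(177)) = 1/(((2 - ⅙*(-2) - ⅙*(-2)²) + 14214) + 1/208) = 1/(((2 + ⅓ - ⅙*4) + 14214) + 1/208) = 1/(((2 + ⅓ - ⅔) + 14214) + 1/208) = 1/((5/3 + 14214) + 1/208) = 1/(42647/3 + 1/208) = 1/(8870579/624) = 624/8870579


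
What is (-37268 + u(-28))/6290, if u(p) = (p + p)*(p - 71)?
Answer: -15862/3145 ≈ -5.0436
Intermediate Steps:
u(p) = 2*p*(-71 + p) (u(p) = (2*p)*(-71 + p) = 2*p*(-71 + p))
(-37268 + u(-28))/6290 = (-37268 + 2*(-28)*(-71 - 28))/6290 = (-37268 + 2*(-28)*(-99))*(1/6290) = (-37268 + 5544)*(1/6290) = -31724*1/6290 = -15862/3145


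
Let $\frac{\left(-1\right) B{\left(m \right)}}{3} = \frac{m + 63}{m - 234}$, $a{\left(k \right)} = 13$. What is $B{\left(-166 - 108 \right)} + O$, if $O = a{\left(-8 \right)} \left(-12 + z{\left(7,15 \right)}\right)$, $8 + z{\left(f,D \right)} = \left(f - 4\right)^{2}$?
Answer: $- \frac{73277}{508} \approx -144.25$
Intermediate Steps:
$B{\left(m \right)} = - \frac{3 \left(63 + m\right)}{-234 + m}$ ($B{\left(m \right)} = - 3 \frac{m + 63}{m - 234} = - 3 \frac{63 + m}{-234 + m} = - \frac{3 \left(63 + m\right)}{-234 + m}$)
$z{\left(f,D \right)} = -8 + \left(-4 + f\right)^{2}$ ($z{\left(f,D \right)} = -8 + \left(f - 4\right)^{2} = -8 + \left(-4 + f\right)^{2}$)
$O = -143$ ($O = 13 \left(-12 - \left(8 - \left(-4 + 7\right)^{2}\right)\right) = 13 \left(-12 - \left(8 - 3^{2}\right)\right) = 13 \left(-12 + \left(-8 + 9\right)\right) = 13 \left(-12 + 1\right) = 13 \left(-11\right) = -143$)
$B{\left(-166 - 108 \right)} + O = \frac{3 \left(-63 - \left(-166 - 108\right)\right)}{-234 - 274} - 143 = \frac{3 \left(-63 - -274\right)}{-234 - 274} - 143 = \frac{3 \left(-63 + 274\right)}{-508} - 143 = 3 \left(- \frac{1}{508}\right) 211 - 143 = - \frac{633}{508} - 143 = - \frac{73277}{508}$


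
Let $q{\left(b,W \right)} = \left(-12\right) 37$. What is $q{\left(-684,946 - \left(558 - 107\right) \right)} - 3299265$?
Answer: $-3299709$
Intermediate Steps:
$q{\left(b,W \right)} = -444$
$q{\left(-684,946 - \left(558 - 107\right) \right)} - 3299265 = -444 - 3299265 = -3299709$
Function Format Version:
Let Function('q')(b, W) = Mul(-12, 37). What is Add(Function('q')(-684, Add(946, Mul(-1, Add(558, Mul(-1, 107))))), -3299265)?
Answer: -3299709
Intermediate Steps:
Function('q')(b, W) = -444
Add(Function('q')(-684, Add(946, Mul(-1, Add(558, Mul(-1, 107))))), -3299265) = Add(-444, -3299265) = -3299709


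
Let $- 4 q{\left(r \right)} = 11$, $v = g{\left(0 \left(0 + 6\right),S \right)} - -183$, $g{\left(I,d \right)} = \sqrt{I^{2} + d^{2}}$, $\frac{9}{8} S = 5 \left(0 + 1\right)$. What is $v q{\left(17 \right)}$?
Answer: $- \frac{18557}{36} \approx -515.47$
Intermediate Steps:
$S = \frac{40}{9}$ ($S = \frac{8 \cdot 5 \left(0 + 1\right)}{9} = \frac{8 \cdot 5 \cdot 1}{9} = \frac{8}{9} \cdot 5 = \frac{40}{9} \approx 4.4444$)
$v = \frac{1687}{9}$ ($v = \sqrt{\left(0 \left(0 + 6\right)\right)^{2} + \left(\frac{40}{9}\right)^{2}} - -183 = \sqrt{\left(0 \cdot 6\right)^{2} + \frac{1600}{81}} + 183 = \sqrt{0^{2} + \frac{1600}{81}} + 183 = \sqrt{0 + \frac{1600}{81}} + 183 = \sqrt{\frac{1600}{81}} + 183 = \frac{40}{9} + 183 = \frac{1687}{9} \approx 187.44$)
$q{\left(r \right)} = - \frac{11}{4}$ ($q{\left(r \right)} = \left(- \frac{1}{4}\right) 11 = - \frac{11}{4}$)
$v q{\left(17 \right)} = \frac{1687}{9} \left(- \frac{11}{4}\right) = - \frac{18557}{36}$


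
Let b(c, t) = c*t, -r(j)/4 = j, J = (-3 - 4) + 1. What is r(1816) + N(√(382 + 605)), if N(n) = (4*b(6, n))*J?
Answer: -7264 - 144*√987 ≈ -11788.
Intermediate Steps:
J = -6 (J = -7 + 1 = -6)
r(j) = -4*j
N(n) = -144*n (N(n) = (4*(6*n))*(-6) = (24*n)*(-6) = -144*n)
r(1816) + N(√(382 + 605)) = -4*1816 - 144*√(382 + 605) = -7264 - 144*√987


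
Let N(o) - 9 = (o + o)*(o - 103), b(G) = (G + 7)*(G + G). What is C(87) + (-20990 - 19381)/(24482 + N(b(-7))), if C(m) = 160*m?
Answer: 340874349/24491 ≈ 13918.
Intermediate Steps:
b(G) = 2*G*(7 + G) (b(G) = (7 + G)*(2*G) = 2*G*(7 + G))
N(o) = 9 + 2*o*(-103 + o) (N(o) = 9 + (o + o)*(o - 103) = 9 + (2*o)*(-103 + o) = 9 + 2*o*(-103 + o))
C(87) + (-20990 - 19381)/(24482 + N(b(-7))) = 160*87 + (-20990 - 19381)/(24482 + (9 - 412*(-7)*(7 - 7) + 2*(2*(-7)*(7 - 7))**2)) = 13920 - 40371/(24482 + (9 - 412*(-7)*0 + 2*(2*(-7)*0)**2)) = 13920 - 40371/(24482 + (9 - 206*0 + 2*0**2)) = 13920 - 40371/(24482 + (9 + 0 + 2*0)) = 13920 - 40371/(24482 + (9 + 0 + 0)) = 13920 - 40371/(24482 + 9) = 13920 - 40371/24491 = 340874349/24491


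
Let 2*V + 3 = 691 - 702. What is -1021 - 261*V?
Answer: 806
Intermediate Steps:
V = -7 (V = -3/2 + (691 - 702)/2 = -3/2 + (1/2)*(-11) = -3/2 - 11/2 = -7)
-1021 - 261*V = -1021 - 261*(-7) = -1021 + 1827 = 806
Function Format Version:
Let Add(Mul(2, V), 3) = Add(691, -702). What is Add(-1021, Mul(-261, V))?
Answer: 806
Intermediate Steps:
V = -7 (V = Add(Rational(-3, 2), Mul(Rational(1, 2), Add(691, -702))) = Add(Rational(-3, 2), Mul(Rational(1, 2), -11)) = Add(Rational(-3, 2), Rational(-11, 2)) = -7)
Add(-1021, Mul(-261, V)) = Add(-1021, Mul(-261, -7)) = Add(-1021, 1827) = 806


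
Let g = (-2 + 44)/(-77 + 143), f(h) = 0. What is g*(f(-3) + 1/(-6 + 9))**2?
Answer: 7/99 ≈ 0.070707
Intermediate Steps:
g = 7/11 (g = 42/66 = 42*(1/66) = 7/11 ≈ 0.63636)
g*(f(-3) + 1/(-6 + 9))**2 = 7*(0 + 1/(-6 + 9))**2/11 = 7*(0 + 1/3)**2/11 = 7*(1/3)**2/11 = (7/11)*(1/9) = 7/99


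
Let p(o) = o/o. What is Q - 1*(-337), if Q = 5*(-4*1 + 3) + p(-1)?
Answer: 333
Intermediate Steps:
p(o) = 1
Q = -4 (Q = 5*(-4*1 + 3) + 1 = 5*(-4 + 3) + 1 = 5*(-1) + 1 = -5 + 1 = -4)
Q - 1*(-337) = -4 - 1*(-337) = -4 + 337 = 333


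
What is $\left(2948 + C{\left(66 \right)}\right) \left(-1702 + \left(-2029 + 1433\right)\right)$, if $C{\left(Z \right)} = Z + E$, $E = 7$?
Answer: $-6942258$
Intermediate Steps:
$C{\left(Z \right)} = 7 + Z$ ($C{\left(Z \right)} = Z + 7 = 7 + Z$)
$\left(2948 + C{\left(66 \right)}\right) \left(-1702 + \left(-2029 + 1433\right)\right) = \left(2948 + \left(7 + 66\right)\right) \left(-1702 + \left(-2029 + 1433\right)\right) = \left(2948 + 73\right) \left(-1702 - 596\right) = 3021 \left(-2298\right) = -6942258$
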